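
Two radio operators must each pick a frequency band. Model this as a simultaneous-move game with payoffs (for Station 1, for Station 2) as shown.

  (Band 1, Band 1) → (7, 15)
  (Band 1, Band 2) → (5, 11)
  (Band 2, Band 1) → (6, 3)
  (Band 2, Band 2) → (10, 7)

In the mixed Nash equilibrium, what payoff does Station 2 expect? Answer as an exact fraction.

Station 1 mixes with probability p on Band 1, chosen so Station 2 is indifferent: 15p + 3(1−p) = 11p + 7(1−p) gives p = 1/2.
Station 2's expected payoff is 15·1/2 + 3·1/2 = 9.

9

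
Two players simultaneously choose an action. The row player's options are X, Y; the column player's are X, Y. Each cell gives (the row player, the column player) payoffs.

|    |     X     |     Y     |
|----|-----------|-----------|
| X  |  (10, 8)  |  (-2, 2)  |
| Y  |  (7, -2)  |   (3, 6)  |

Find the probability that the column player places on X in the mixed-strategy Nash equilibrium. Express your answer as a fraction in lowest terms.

5/8

The column player's mix q on X must make the row player indifferent between X and Y.
The row player's payoff from X: 10q + (-2)(1−q). From Y: 7q + 3(1−q).
Set equal: 3q = 5(1−q) → q = 5/8.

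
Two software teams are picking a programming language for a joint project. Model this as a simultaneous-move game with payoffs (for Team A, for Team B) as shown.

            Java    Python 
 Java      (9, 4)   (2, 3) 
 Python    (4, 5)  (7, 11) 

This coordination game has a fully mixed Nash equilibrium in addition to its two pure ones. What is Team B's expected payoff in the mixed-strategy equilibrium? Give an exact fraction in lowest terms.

29/7

Team A mixes with probability p on Java, chosen so Team B is indifferent: 4p + 5(1−p) = 3p + 11(1−p) gives p = 6/7.
Team B's expected payoff is 4·6/7 + 5·1/7 = 29/7.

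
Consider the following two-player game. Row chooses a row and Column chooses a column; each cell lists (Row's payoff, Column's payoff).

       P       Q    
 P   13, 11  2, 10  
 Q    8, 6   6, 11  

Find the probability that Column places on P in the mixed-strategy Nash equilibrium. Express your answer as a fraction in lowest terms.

4/9

Column's mix q on P must make Row indifferent between P and Q.
Row's payoff from P: 13q + 2(1−q). From Q: 8q + 6(1−q).
Set equal: 5q = 4(1−q) → q = 4/9.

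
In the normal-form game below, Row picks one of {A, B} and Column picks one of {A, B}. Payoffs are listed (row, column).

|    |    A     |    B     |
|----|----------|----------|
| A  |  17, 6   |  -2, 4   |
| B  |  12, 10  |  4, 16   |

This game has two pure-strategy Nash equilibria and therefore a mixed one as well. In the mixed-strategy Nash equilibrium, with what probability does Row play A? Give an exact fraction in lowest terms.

3/4

Row's mix p on A must make Column indifferent between A and B.
Column's payoff from A: 6p + 10(1−p). From B: 4p + 16(1−p).
Set equal: 2p = 6(1−p) → p = 6/8 = 3/4.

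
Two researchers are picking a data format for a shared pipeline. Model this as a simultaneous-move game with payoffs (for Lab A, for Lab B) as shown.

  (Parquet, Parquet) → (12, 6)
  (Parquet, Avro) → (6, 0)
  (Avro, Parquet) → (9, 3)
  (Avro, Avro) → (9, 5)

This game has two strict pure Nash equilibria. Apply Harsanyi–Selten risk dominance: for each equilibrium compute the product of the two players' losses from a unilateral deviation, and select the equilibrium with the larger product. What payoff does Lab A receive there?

12

At both Parquet: Lab A loses 12 − 9 = 3 by deviating; Lab B loses 6 − 0 = 6. Product = 3·6 = 18.
At both Avro: Lab A loses 9 − 6 = 3 by deviating; Lab B loses 5 − 3 = 2. Product = 3·2 = 6.
18 > 6, so both Parquet is risk-dominant. Lab A's payoff there is 12.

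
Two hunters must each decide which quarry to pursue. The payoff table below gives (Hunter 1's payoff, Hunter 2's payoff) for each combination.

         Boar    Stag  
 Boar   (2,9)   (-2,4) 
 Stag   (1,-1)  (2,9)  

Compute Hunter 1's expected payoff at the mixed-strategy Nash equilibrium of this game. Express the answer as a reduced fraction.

Hunter 2 mixes with probability q on Boar, chosen so Hunter 1 is indifferent: 2q + (-2)(1−q) = 1q + 2(1−q) gives q = 4/5.
Hunter 1's expected payoff (from either row, since indifferent) is 2·4/5 + (-2)·1/5 = 6/5.

6/5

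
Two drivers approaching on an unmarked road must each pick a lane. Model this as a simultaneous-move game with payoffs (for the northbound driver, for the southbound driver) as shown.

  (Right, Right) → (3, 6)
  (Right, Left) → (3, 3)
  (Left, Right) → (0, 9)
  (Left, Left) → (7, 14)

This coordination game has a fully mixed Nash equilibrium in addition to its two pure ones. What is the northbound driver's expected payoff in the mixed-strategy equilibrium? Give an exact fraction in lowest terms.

The southbound driver mixes with probability q on Right, chosen so the northbound driver is indifferent: 3q + 3(1−q) = 0q + 7(1−q) gives q = 4/7.
The northbound driver's expected payoff (from either row, since indifferent) is 3·4/7 + 3·3/7 = 3.

3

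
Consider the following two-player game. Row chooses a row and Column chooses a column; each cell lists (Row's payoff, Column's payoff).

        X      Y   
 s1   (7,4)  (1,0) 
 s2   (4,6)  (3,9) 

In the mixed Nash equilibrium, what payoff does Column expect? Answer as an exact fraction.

Row mixes with probability p on s1, chosen so Column is indifferent: 4p + 6(1−p) = 0p + 9(1−p) gives p = 3/7.
Column's expected payoff is 4·3/7 + 6·4/7 = 36/7.

36/7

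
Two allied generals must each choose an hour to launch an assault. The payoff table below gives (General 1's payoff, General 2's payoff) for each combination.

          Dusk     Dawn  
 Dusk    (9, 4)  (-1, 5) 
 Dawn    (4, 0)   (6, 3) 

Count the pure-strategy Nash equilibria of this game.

Both Dawn: General 1 gets 6 (best alternative -1); General 2 gets 3 (best alternative 0). Neither deviates — NE.
Both Dusk is not a NE: General 2 would switch to Dawn (5 > 4).
No other cell survives both best-response checks, so there is 1 pure NE.

1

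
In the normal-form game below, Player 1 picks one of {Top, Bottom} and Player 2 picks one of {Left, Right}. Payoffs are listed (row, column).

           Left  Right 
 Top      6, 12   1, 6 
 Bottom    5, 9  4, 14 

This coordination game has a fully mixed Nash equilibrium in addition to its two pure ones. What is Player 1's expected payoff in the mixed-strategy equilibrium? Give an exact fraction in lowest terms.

19/4

Player 2 mixes with probability q on Left, chosen so Player 1 is indifferent: 6q + 1(1−q) = 5q + 4(1−q) gives q = 3/4.
Player 1's expected payoff (from either row, since indifferent) is 6·3/4 + 1·1/4 = 19/4.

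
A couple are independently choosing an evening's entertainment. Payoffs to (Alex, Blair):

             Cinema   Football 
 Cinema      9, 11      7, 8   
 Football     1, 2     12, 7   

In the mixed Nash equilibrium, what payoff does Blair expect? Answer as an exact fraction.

61/8

Alex mixes with probability p on Cinema, chosen so Blair is indifferent: 11p + 2(1−p) = 8p + 7(1−p) gives p = 5/8.
Blair's expected payoff is 11·5/8 + 2·3/8 = 61/8.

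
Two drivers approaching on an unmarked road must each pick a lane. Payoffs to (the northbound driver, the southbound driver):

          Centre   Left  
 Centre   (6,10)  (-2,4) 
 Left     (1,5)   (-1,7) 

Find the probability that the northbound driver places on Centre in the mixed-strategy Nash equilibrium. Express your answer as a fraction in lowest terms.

The northbound driver's mix p on Centre must make the southbound driver indifferent between Centre and Left.
The southbound driver's payoff from Centre: 10p + 5(1−p). From Left: 4p + 7(1−p).
Set equal: 6p = 2(1−p) → p = 2/8 = 1/4.

1/4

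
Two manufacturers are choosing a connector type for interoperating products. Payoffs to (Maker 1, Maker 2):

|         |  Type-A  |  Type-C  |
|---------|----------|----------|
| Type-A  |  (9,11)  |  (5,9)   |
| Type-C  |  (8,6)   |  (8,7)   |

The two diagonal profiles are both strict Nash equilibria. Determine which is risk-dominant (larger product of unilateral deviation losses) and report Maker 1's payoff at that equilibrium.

8

At both Type-A: Maker 1 loses 9 − 8 = 1 by deviating; Maker 2 loses 11 − 9 = 2. Product = 1·2 = 2.
At both Type-C: Maker 1 loses 8 − 5 = 3 by deviating; Maker 2 loses 7 − 6 = 1. Product = 3·1 = 3.
3 > 2, so both Type-C is risk-dominant. Maker 1's payoff there is 8.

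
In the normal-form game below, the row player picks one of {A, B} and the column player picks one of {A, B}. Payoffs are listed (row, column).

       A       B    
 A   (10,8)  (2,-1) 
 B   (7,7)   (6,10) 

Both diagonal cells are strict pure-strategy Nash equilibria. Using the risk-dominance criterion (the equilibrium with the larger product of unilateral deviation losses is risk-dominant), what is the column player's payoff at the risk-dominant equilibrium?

At both A: the row player loses 10 − 7 = 3 by deviating; the column player loses 8 − (-1) = 9. Product = 3·9 = 27.
At both B: the row player loses 6 − 2 = 4 by deviating; the column player loses 10 − 7 = 3. Product = 4·3 = 12.
27 > 12, so both A is risk-dominant. The column player's payoff there is 8.

8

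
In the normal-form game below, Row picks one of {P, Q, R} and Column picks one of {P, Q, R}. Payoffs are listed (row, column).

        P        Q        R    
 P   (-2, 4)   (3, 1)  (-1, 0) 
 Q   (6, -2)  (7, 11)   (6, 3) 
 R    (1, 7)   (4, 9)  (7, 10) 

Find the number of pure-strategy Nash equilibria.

2

Both Q: Row gets 7 (best alternative 4); Column gets 11 (best alternative 3). Neither deviates — NE.
Both R: Row gets 7 (best alternative 6); Column gets 10 (best alternative 9). Neither deviates — NE.
Both P is not a NE: Row would switch to Q (6 > -2).
No other cell survives both best-response checks, so there are 2 pure NE.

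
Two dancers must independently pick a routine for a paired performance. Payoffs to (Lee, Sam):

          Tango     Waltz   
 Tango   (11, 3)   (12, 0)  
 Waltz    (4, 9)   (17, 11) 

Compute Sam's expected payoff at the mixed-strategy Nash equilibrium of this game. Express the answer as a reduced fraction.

33/5

Lee mixes with probability p on Tango, chosen so Sam is indifferent: 3p + 9(1−p) = 0p + 11(1−p) gives p = 2/5.
Sam's expected payoff is 3·2/5 + 9·3/5 = 33/5.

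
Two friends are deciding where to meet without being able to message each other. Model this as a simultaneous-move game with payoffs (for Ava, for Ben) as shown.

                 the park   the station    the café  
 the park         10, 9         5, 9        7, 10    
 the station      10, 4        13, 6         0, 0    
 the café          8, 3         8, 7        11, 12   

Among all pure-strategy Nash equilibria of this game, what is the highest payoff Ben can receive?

Both the station is a pure NE (Ava: 13 ≥ 8; Ben: 6 ≥ 4). Ben gets 6.
Both the café is a pure NE (Ava: 11 ≥ 7; Ben: 12 ≥ 7). Ben gets 12.
Every other cell has a profitable deviation for at least one player. Highest of {6, 12} is 12.

12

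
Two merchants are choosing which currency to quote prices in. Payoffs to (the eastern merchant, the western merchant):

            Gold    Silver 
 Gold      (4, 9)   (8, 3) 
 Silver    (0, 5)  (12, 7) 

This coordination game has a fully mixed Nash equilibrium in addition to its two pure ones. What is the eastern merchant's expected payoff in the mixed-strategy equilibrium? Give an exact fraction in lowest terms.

The western merchant mixes with probability q on Gold, chosen so the eastern merchant is indifferent: 4q + 8(1−q) = 0q + 12(1−q) gives q = 1/2.
The eastern merchant's expected payoff (from either row, since indifferent) is 4·1/2 + 8·1/2 = 6.

6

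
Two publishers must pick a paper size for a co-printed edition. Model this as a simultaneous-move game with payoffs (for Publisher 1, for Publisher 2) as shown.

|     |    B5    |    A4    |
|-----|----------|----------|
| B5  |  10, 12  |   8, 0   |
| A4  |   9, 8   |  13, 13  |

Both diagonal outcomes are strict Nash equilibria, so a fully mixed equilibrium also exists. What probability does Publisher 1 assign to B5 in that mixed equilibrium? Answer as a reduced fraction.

5/17

Publisher 1's mix p on B5 must make Publisher 2 indifferent between B5 and A4.
Publisher 2's payoff from B5: 12p + 8(1−p). From A4: 0p + 13(1−p).
Set equal: 12p = 5(1−p) → p = 5/17.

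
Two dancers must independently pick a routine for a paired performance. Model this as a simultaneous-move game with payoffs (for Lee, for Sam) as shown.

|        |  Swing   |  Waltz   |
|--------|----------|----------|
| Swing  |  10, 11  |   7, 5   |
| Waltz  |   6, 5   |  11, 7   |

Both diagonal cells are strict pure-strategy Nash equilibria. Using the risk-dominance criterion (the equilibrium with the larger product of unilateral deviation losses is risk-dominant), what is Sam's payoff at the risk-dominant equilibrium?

11

At both Swing: Lee loses 10 − 6 = 4 by deviating; Sam loses 11 − 5 = 6. Product = 4·6 = 24.
At both Waltz: Lee loses 11 − 7 = 4 by deviating; Sam loses 7 − 5 = 2. Product = 4·2 = 8.
24 > 8, so both Swing is risk-dominant. Sam's payoff there is 11.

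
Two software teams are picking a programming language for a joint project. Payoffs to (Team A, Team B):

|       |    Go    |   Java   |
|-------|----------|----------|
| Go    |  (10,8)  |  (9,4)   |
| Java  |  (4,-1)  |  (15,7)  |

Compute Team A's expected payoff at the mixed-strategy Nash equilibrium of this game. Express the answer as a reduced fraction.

19/2

Team B mixes with probability q on Go, chosen so Team A is indifferent: 10q + 9(1−q) = 4q + 15(1−q) gives q = 1/2.
Team A's expected payoff (from either row, since indifferent) is 10·1/2 + 9·1/2 = 19/2.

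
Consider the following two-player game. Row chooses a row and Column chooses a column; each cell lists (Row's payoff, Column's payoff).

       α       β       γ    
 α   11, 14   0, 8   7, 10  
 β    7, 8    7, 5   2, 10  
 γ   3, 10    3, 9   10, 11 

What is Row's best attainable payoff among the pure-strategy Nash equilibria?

11

Both α is a pure NE (Row: 11 ≥ 7; Column: 14 ≥ 10). Row gets 11.
Both γ is a pure NE (Row: 10 ≥ 7; Column: 11 ≥ 10). Row gets 10.
Every other cell has a profitable deviation for at least one player. Highest of {11, 10} is 11.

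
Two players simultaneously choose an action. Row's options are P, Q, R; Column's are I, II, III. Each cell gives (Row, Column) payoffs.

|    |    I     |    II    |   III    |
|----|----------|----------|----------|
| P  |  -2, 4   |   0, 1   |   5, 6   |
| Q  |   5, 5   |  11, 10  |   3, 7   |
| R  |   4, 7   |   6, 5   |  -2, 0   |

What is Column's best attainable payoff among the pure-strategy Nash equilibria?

10

(P, III) is a pure NE (Row: 5 ≥ 3; Column: 6 ≥ 4). Column gets 6.
(Q, II) is a pure NE (Row: 11 ≥ 6; Column: 10 ≥ 7). Column gets 10.
Every other cell has a profitable deviation for at least one player. Highest of {6, 10} is 10.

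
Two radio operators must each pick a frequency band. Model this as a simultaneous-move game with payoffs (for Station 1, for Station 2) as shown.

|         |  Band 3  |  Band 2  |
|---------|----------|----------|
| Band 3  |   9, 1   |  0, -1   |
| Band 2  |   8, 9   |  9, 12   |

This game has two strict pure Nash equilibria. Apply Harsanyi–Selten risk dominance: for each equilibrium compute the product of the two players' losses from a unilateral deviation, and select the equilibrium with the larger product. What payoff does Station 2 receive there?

At both Band 3: Station 1 loses 9 − 8 = 1 by deviating; Station 2 loses 1 − (-1) = 2. Product = 1·2 = 2.
At both Band 2: Station 1 loses 9 − 0 = 9 by deviating; Station 2 loses 12 − 9 = 3. Product = 9·3 = 27.
27 > 2, so both Band 2 is risk-dominant. Station 2's payoff there is 12.

12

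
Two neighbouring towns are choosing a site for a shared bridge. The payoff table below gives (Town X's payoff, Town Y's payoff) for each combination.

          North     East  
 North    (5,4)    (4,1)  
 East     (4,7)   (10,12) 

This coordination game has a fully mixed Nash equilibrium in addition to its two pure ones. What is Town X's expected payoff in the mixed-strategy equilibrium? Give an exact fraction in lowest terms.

Town Y mixes with probability q on North, chosen so Town X is indifferent: 5q + 4(1−q) = 4q + 10(1−q) gives q = 6/7.
Town X's expected payoff (from either row, since indifferent) is 5·6/7 + 4·1/7 = 34/7.

34/7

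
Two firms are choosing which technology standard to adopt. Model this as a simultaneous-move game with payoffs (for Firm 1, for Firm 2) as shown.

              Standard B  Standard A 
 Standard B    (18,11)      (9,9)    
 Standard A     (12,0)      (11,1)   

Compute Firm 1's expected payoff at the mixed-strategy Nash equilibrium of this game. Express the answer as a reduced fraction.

45/4

Firm 2 mixes with probability q on Standard B, chosen so Firm 1 is indifferent: 18q + 9(1−q) = 12q + 11(1−q) gives q = 1/4.
Firm 1's expected payoff (from either row, since indifferent) is 18·1/4 + 9·3/4 = 45/4.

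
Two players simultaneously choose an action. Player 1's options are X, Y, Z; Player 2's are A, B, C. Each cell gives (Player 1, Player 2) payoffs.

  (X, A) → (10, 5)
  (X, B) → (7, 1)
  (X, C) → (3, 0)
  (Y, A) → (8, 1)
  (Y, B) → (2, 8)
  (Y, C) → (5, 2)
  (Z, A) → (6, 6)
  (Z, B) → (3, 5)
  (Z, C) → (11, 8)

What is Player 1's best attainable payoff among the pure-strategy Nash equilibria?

(X, A) is a pure NE (Player 1: 10 ≥ 8; Player 2: 5 ≥ 1). Player 1 gets 10.
(Z, C) is a pure NE (Player 1: 11 ≥ 5; Player 2: 8 ≥ 6). Player 1 gets 11.
Every other cell has a profitable deviation for at least one player. Highest of {10, 11} is 11.

11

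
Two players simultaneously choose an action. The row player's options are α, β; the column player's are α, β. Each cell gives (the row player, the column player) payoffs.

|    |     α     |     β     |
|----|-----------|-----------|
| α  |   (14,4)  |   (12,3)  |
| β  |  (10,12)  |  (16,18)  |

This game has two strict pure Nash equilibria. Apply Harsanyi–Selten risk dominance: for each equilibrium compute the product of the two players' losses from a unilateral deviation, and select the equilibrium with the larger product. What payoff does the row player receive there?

16

At both α: the row player loses 14 − 10 = 4 by deviating; the column player loses 4 − 3 = 1. Product = 4·1 = 4.
At both β: the row player loses 16 − 12 = 4 by deviating; the column player loses 18 − 12 = 6. Product = 4·6 = 24.
24 > 4, so both β is risk-dominant. The row player's payoff there is 16.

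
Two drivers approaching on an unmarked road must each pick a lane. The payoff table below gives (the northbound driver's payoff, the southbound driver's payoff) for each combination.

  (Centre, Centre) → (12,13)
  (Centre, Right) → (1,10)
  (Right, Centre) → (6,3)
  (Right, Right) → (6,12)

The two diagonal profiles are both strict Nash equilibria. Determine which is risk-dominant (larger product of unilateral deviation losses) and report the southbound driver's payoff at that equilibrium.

12

At both Centre: the northbound driver loses 12 − 6 = 6 by deviating; the southbound driver loses 13 − 10 = 3. Product = 6·3 = 18.
At both Right: the northbound driver loses 6 − 1 = 5 by deviating; the southbound driver loses 12 − 3 = 9. Product = 5·9 = 45.
45 > 18, so both Right is risk-dominant. The southbound driver's payoff there is 12.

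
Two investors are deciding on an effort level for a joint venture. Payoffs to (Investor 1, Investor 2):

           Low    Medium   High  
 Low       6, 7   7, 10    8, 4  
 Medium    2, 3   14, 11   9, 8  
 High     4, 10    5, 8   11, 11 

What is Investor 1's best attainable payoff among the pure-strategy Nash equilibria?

14

Both Medium is a pure NE (Investor 1: 14 ≥ 7; Investor 2: 11 ≥ 8). Investor 1 gets 14.
Both High is a pure NE (Investor 1: 11 ≥ 9; Investor 2: 11 ≥ 10). Investor 1 gets 11.
Every other cell has a profitable deviation for at least one player. Highest of {14, 11} is 14.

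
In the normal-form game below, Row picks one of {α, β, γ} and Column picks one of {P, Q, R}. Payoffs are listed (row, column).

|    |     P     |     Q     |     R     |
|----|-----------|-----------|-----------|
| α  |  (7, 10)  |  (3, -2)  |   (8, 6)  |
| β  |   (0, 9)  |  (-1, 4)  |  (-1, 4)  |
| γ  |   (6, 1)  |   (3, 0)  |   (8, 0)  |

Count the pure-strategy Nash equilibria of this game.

(α, P): Row gets 7 (best alternative 6); Column gets 10 (best alternative 6). Neither deviates — NE.
(γ, R) is not a NE: Column would switch to P (1 > 0).
No other cell survives both best-response checks, so there is 1 pure NE.

1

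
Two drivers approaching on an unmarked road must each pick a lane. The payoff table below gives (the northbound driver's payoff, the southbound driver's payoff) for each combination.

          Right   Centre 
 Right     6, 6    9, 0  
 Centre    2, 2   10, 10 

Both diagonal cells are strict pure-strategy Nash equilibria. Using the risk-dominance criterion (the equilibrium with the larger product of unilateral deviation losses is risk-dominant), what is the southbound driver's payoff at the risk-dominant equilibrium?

At both Right: the northbound driver loses 6 − 2 = 4 by deviating; the southbound driver loses 6 − 0 = 6. Product = 4·6 = 24.
At both Centre: the northbound driver loses 10 − 9 = 1 by deviating; the southbound driver loses 10 − 2 = 8. Product = 1·8 = 8.
24 > 8, so both Right is risk-dominant. The southbound driver's payoff there is 6.

6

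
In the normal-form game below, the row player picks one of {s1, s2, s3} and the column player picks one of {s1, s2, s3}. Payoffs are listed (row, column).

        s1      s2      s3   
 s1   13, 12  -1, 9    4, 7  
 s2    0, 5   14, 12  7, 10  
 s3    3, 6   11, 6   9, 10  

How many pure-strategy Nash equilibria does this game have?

3

Both s1: the row player gets 13 (best alternative 3); the column player gets 12 (best alternative 9). Neither deviates — NE.
Both s2: the row player gets 14 (best alternative 11); the column player gets 12 (best alternative 10). Neither deviates — NE.
Both s3: the row player gets 9 (best alternative 7); the column player gets 10 (best alternative 6). Neither deviates — NE.
(s1, s2) is not a NE: the row player would switch to s2 (14 > -1).
No other cell survives both best-response checks, so there are 3 pure NE.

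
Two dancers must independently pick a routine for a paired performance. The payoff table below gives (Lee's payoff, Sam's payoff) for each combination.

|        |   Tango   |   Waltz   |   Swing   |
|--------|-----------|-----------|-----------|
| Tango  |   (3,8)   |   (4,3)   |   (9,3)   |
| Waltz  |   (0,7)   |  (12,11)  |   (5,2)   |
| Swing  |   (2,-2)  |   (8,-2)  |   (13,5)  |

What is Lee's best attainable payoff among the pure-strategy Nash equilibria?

Both Tango is a pure NE (Lee: 3 ≥ 2; Sam: 8 ≥ 3). Lee gets 3.
Both Waltz is a pure NE (Lee: 12 ≥ 8; Sam: 11 ≥ 7). Lee gets 12.
Both Swing is a pure NE (Lee: 13 ≥ 9; Sam: 5 ≥ -2). Lee gets 13.
Every other cell has a profitable deviation for at least one player. Highest of {3, 12, 13} is 13.

13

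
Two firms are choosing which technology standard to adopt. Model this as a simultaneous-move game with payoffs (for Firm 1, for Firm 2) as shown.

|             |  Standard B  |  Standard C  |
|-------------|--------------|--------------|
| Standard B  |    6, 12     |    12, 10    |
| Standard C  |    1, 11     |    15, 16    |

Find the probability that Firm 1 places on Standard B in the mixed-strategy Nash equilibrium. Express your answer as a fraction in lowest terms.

Firm 1's mix p on Standard B must make Firm 2 indifferent between Standard B and Standard C.
Firm 2's payoff from Standard B: 12p + 11(1−p). From Standard C: 10p + 16(1−p).
Set equal: 2p = 5(1−p) → p = 5/7.

5/7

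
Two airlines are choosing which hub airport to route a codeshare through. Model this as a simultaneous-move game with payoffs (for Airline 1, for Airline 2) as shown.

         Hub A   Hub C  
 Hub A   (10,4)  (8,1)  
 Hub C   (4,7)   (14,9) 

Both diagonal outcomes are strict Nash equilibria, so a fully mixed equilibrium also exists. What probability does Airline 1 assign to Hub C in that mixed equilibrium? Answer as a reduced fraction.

3/5

Airline 1's mix p on Hub A must make Airline 2 indifferent between Hub A and Hub C.
Airline 2's payoff from Hub A: 4p + 7(1−p). From Hub C: 1p + 9(1−p).
Set equal: 3p = 2(1−p) → p = 2/5.
Probability on Hub C is 1 − 2/5 = 3/5.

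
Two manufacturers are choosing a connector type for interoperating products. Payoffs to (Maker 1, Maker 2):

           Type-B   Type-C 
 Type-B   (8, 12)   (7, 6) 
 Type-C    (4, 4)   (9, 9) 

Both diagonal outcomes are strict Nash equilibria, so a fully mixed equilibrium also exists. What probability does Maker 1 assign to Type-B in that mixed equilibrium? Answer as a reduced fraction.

Maker 1's mix p on Type-B must make Maker 2 indifferent between Type-B and Type-C.
Maker 2's payoff from Type-B: 12p + 4(1−p). From Type-C: 6p + 9(1−p).
Set equal: 6p = 5(1−p) → p = 5/11.

5/11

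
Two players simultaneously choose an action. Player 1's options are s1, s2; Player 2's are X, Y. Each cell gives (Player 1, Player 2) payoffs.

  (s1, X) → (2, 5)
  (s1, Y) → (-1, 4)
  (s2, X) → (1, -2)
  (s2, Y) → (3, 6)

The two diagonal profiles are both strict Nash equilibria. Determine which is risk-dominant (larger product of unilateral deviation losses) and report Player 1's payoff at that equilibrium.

At (s1, X): Player 1 loses 2 − 1 = 1 by deviating; Player 2 loses 5 − 4 = 1. Product = 1·1 = 1.
At (s2, Y): Player 1 loses 3 − (-1) = 4 by deviating; Player 2 loses 6 − (-2) = 8. Product = 4·8 = 32.
32 > 1, so (s2, Y) is risk-dominant. Player 1's payoff there is 3.

3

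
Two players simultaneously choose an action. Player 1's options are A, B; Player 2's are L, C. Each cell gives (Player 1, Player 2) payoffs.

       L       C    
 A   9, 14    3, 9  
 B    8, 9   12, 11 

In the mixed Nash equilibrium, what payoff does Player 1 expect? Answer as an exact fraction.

42/5

Player 2 mixes with probability q on L, chosen so Player 1 is indifferent: 9q + 3(1−q) = 8q + 12(1−q) gives q = 9/10.
Player 1's expected payoff (from either row, since indifferent) is 9·9/10 + 3·1/10 = 42/5.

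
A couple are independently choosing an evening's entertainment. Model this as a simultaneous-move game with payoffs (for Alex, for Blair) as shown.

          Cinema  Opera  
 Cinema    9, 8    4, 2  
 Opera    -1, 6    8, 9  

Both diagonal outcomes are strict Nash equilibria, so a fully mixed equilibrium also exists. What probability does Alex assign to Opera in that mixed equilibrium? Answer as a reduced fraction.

Alex's mix p on Cinema must make Blair indifferent between Cinema and Opera.
Blair's payoff from Cinema: 8p + 6(1−p). From Opera: 2p + 9(1−p).
Set equal: 6p = 3(1−p) → p = 3/9 = 1/3.
Probability on Opera is 1 − 1/3 = 2/3.

2/3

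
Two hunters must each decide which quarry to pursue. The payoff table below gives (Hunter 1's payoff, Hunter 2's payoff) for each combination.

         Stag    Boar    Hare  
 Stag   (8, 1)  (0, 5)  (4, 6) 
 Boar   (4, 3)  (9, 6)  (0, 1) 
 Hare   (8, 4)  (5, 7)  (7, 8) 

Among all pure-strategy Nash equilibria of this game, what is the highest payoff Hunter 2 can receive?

Both Boar is a pure NE (Hunter 1: 9 ≥ 5; Hunter 2: 6 ≥ 3). Hunter 2 gets 6.
Both Hare is a pure NE (Hunter 1: 7 ≥ 4; Hunter 2: 8 ≥ 7). Hunter 2 gets 8.
Every other cell has a profitable deviation for at least one player. Highest of {6, 8} is 8.

8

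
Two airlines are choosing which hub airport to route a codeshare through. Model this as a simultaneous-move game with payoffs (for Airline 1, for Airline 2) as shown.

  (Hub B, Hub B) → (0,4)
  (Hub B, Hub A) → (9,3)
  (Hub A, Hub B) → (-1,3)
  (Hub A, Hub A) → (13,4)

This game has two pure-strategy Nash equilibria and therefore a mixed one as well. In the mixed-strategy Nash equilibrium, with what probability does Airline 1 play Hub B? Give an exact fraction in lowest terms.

Airline 1's mix p on Hub B must make Airline 2 indifferent between Hub B and Hub A.
Airline 2's payoff from Hub B: 4p + 3(1−p). From Hub A: 3p + 4(1−p).
Set equal: 1p = 1(1−p) → p = 1/2.

1/2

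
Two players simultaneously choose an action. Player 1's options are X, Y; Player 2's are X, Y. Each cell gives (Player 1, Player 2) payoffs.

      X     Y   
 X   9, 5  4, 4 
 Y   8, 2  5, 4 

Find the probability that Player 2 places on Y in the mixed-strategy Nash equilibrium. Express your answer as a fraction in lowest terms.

1/2

Player 2's mix q on X must make Player 1 indifferent between X and Y.
Player 1's payoff from X: 9q + 4(1−q). From Y: 8q + 5(1−q).
Set equal: 1q = 1(1−q) → q = 1/2.
Probability on Y is 1 − 1/2 = 1/2.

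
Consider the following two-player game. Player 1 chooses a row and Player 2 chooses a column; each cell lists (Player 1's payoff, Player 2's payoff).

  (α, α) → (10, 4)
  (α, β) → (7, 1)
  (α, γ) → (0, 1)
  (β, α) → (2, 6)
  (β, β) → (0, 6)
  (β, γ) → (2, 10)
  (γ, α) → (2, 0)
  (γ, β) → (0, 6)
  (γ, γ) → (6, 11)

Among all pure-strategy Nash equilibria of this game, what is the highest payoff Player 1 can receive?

10

Both α is a pure NE (Player 1: 10 ≥ 2; Player 2: 4 ≥ 1). Player 1 gets 10.
Both γ is a pure NE (Player 1: 6 ≥ 2; Player 2: 11 ≥ 6). Player 1 gets 6.
Every other cell has a profitable deviation for at least one player. Highest of {10, 6} is 10.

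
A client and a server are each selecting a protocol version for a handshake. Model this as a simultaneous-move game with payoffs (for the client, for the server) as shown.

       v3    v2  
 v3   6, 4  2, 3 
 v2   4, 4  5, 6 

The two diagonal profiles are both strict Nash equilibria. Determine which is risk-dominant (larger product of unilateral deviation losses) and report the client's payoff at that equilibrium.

At both v3: the client loses 6 − 4 = 2 by deviating; the server loses 4 − 3 = 1. Product = 2·1 = 2.
At both v2: the client loses 5 − 2 = 3 by deviating; the server loses 6 − 4 = 2. Product = 3·2 = 6.
6 > 2, so both v2 is risk-dominant. The client's payoff there is 5.

5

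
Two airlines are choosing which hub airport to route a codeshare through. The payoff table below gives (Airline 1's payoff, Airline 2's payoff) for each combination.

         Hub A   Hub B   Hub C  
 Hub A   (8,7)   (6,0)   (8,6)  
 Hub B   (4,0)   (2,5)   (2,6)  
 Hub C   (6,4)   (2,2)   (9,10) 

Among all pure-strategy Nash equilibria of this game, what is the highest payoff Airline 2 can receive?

Both Hub A is a pure NE (Airline 1: 8 ≥ 6; Airline 2: 7 ≥ 6). Airline 2 gets 7.
Both Hub C is a pure NE (Airline 1: 9 ≥ 8; Airline 2: 10 ≥ 4). Airline 2 gets 10.
Every other cell has a profitable deviation for at least one player. Highest of {7, 10} is 10.

10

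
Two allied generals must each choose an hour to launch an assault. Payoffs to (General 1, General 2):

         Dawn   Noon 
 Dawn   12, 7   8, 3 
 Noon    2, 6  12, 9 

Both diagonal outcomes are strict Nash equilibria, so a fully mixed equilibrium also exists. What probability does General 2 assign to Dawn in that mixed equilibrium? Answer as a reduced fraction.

2/7

General 2's mix q on Dawn must make General 1 indifferent between Dawn and Noon.
General 1's payoff from Dawn: 12q + 8(1−q). From Noon: 2q + 12(1−q).
Set equal: 10q = 4(1−q) → q = 4/14 = 2/7.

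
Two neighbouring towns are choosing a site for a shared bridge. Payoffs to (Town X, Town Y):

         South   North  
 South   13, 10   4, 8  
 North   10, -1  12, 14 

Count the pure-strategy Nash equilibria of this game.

Both South: Town X gets 13 (best alternative 10); Town Y gets 10 (best alternative 8). Neither deviates — NE.
Both North: Town X gets 12 (best alternative 4); Town Y gets 14 (best alternative -1). Neither deviates — NE.
(North, South) is not a NE: Town X would switch to South (13 > 10).
No other cell survives both best-response checks, so there are 2 pure NE.

2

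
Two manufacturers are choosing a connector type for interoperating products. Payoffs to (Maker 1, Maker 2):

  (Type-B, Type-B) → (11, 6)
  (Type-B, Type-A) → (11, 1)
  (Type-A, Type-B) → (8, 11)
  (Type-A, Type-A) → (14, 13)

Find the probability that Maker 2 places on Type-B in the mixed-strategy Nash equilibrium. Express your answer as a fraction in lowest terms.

Maker 2's mix q on Type-B must make Maker 1 indifferent between Type-B and Type-A.
Maker 1's payoff from Type-B: 11q + 11(1−q). From Type-A: 8q + 14(1−q).
Set equal: 3q = 3(1−q) → q = 3/6 = 1/2.

1/2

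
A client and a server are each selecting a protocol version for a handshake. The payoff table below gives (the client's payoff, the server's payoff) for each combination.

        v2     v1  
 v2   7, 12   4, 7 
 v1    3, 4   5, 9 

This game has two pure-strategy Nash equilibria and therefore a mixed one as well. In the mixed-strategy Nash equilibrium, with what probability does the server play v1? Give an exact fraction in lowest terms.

4/5

The server's mix q on v2 must make the client indifferent between v2 and v1.
The client's payoff from v2: 7q + 4(1−q). From v1: 3q + 5(1−q).
Set equal: 4q = 1(1−q) → q = 1/5.
Probability on v1 is 1 − 1/5 = 4/5.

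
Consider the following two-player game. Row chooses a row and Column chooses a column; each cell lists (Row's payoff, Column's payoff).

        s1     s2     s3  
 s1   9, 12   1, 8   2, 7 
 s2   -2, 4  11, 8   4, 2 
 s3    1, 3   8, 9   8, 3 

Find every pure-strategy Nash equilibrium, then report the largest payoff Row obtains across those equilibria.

Both s1 is a pure NE (Row: 9 ≥ 1; Column: 12 ≥ 8). Row gets 9.
Both s2 is a pure NE (Row: 11 ≥ 8; Column: 8 ≥ 4). Row gets 11.
Every other cell has a profitable deviation for at least one player. Highest of {9, 11} is 11.

11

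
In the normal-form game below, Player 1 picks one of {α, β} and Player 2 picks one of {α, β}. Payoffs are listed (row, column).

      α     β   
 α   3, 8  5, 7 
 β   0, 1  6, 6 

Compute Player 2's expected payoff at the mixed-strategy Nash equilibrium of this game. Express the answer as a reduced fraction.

Player 1 mixes with probability p on α, chosen so Player 2 is indifferent: 8p + 1(1−p) = 7p + 6(1−p) gives p = 5/6.
Player 2's expected payoff is 8·5/6 + 1·1/6 = 41/6.

41/6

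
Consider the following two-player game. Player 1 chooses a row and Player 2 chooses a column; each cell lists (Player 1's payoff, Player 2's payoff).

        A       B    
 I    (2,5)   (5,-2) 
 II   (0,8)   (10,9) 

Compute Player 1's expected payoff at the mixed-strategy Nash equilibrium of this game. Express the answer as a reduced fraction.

20/7

Player 2 mixes with probability q on A, chosen so Player 1 is indifferent: 2q + 5(1−q) = 0q + 10(1−q) gives q = 5/7.
Player 1's expected payoff (from either row, since indifferent) is 2·5/7 + 5·2/7 = 20/7.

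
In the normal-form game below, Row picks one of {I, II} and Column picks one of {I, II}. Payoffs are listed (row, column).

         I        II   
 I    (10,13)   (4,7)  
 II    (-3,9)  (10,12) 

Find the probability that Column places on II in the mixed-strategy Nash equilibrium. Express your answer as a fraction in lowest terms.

Column's mix q on I must make Row indifferent between I and II.
Row's payoff from I: 10q + 4(1−q). From II: (-3)q + 10(1−q).
Set equal: 13q = 6(1−q) → q = 6/19.
Probability on II is 1 − 6/19 = 13/19.

13/19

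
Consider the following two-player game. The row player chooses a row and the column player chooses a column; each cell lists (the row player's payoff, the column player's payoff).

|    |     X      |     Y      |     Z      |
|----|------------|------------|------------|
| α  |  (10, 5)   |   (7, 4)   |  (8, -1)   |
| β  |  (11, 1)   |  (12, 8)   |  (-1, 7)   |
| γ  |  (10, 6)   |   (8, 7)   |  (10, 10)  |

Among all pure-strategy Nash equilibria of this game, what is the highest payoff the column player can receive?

(β, Y) is a pure NE (the row player: 12 ≥ 8; the column player: 8 ≥ 7). The column player gets 8.
(γ, Z) is a pure NE (the row player: 10 ≥ 8; the column player: 10 ≥ 7). The column player gets 10.
Every other cell has a profitable deviation for at least one player. Highest of {8, 10} is 10.

10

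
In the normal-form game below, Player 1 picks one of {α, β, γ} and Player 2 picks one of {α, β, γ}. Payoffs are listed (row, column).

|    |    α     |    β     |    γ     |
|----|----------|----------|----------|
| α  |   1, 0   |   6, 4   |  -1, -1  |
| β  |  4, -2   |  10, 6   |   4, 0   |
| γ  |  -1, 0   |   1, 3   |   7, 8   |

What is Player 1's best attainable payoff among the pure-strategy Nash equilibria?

10

Both β is a pure NE (Player 1: 10 ≥ 6; Player 2: 6 ≥ 0). Player 1 gets 10.
Both γ is a pure NE (Player 1: 7 ≥ 4; Player 2: 8 ≥ 3). Player 1 gets 7.
Every other cell has a profitable deviation for at least one player. Highest of {10, 7} is 10.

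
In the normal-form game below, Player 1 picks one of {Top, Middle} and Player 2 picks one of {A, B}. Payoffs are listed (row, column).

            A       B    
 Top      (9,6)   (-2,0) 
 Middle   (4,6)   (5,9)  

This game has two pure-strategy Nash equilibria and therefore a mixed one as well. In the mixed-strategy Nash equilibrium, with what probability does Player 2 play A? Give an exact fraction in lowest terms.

Player 2's mix q on A must make Player 1 indifferent between Top and Middle.
Player 1's payoff from Top: 9q + (-2)(1−q). From Middle: 4q + 5(1−q).
Set equal: 5q = 7(1−q) → q = 7/12.

7/12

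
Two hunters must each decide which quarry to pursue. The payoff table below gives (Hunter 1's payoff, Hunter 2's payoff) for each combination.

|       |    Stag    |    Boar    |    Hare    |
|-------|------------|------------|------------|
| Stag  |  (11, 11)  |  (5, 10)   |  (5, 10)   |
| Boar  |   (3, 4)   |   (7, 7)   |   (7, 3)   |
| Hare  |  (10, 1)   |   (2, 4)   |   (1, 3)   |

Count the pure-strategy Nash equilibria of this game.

Both Stag: Hunter 1 gets 11 (best alternative 10); Hunter 2 gets 11 (best alternative 10). Neither deviates — NE.
Both Boar: Hunter 1 gets 7 (best alternative 5); Hunter 2 gets 7 (best alternative 4). Neither deviates — NE.
Both Hare is not a NE: Hunter 1 would switch to Boar (7 > 1).
No other cell survives both best-response checks, so there are 2 pure NE.

2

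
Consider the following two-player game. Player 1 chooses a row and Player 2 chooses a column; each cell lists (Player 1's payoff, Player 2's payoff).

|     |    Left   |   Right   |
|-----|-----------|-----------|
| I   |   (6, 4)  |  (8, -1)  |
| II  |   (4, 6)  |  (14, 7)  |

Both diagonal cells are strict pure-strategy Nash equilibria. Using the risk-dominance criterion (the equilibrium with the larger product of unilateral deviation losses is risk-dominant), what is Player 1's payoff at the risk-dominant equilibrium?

6

At (I, Left): Player 1 loses 6 − 4 = 2 by deviating; Player 2 loses 4 − (-1) = 5. Product = 2·5 = 10.
At (II, Right): Player 1 loses 14 − 8 = 6 by deviating; Player 2 loses 7 − 6 = 1. Product = 6·1 = 6.
10 > 6, so (I, Left) is risk-dominant. Player 1's payoff there is 6.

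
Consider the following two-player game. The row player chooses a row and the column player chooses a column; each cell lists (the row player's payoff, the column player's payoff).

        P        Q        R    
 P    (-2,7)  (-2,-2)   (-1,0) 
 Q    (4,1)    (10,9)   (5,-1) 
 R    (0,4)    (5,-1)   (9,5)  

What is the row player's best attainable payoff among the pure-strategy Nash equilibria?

10

Both Q is a pure NE (the row player: 10 ≥ 5; the column player: 9 ≥ 1). The row player gets 10.
Both R is a pure NE (the row player: 9 ≥ 5; the column player: 5 ≥ 4). The row player gets 9.
Every other cell has a profitable deviation for at least one player. Highest of {10, 9} is 10.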